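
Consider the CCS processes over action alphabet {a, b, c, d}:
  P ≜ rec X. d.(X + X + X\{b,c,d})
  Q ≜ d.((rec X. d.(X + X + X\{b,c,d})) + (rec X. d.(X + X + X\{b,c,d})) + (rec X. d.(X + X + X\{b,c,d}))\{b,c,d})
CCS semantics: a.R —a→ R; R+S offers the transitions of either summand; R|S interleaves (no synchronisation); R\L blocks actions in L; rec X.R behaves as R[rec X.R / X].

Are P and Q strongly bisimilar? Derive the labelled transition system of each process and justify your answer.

bisimilar

P's transition system — 2 states:
  m0 = rec X. d.(X + X + X\{b,c,d}) ⊢ —d→ m1
  m1 = (rec X. d.(X + X + X\{b,c,d})) + (rec X. d.(X + X + X\{b,c,d})) + (rec X. d.(X + X + X\{b,c,d}))\{b,c,d} ⊢ —d→ m1
Q's transition system — 2 states:
  n0 = d.((rec X. d.(X + X + X\{b,c,d})) + (rec X. d.(X + X + X\{b,c,d})) + (rec X. d.(X + X + X\{b,c,d}))\{b,c,d}) ⊢ —d→ n1
  n1 = (rec X. d.(X + X + X\{b,c,d})) + (rec X. d.(X + X + X\{b,c,d})) + (rec X. d.(X + X + X\{b,c,d}))\{b,c,d} ⊢ —d→ n1
Bisimilarity quotient blocks:
  B0 = {m0, m1, n0, n1}
m0 ∈ B0, n0 ∈ B0 → same block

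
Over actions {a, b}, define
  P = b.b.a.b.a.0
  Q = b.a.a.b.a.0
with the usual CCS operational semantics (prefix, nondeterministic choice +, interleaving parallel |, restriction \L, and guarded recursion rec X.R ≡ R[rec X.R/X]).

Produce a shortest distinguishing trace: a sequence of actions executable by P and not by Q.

P's transition system — 6 states:
  m0 = b.b.a.b.a.0 ⊢ =b=> m1
  m1 = b.a.b.a.0 ⊢ =b=> m2
  m2 = a.b.a.0 ⊢ =a=> m3
  m3 = b.a.0 ⊢ =b=> m4
  m4 = a.0 ⊢ =a=> m5
  m5 = 0 ⊢ deadlocked
Q's transition system — 6 states:
  n0 = b.a.a.b.a.0 ⊢ =b=> n1
  n1 = a.a.b.a.0 ⊢ =a=> n2
  n2 = a.b.a.0 ⊢ =a=> n3
  n3 = b.a.0 ⊢ =b=> n4
  n4 = a.0 ⊢ =a=> n5
  n5 = 0 ⊢ deadlocked
Run σ = ⟨bb⟩ on P: start {m0}
  after b @ step 1: {m1}
  after b @ step 2: {m2}
  P completes σ.
Run σ = ⟨bb⟩ on Q: start {n0}
  after b @ step 1: {n1}
  after b @ step 2: ∅  — Q cannot continue

bb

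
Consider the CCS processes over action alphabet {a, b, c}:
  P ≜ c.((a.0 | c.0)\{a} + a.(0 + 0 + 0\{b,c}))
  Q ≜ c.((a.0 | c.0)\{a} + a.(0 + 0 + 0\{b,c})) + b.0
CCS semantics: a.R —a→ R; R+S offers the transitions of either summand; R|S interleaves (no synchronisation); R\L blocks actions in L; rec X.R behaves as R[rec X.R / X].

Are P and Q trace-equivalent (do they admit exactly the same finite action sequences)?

NO — witness ⟨b⟩

P's transition system — 4 states:
  p0 = c.((a.0 | c.0)\{a} + a.(0 + 0 + 0\{b,c})) has moves —c→ p1
  p1 = (a.0 | c.0)\{a} + a.(0 + 0 + 0\{b,c}) has moves —a→ p2, —c→ p3
  p2 = 0 + 0 + 0\{b,c} has moves ∅
  p3 = (a.0 | 0)\{a} has moves ∅
Q's transition system — 5 states:
  q0 = c.((a.0 | c.0)\{a} + a.(0 + 0 + 0\{b,c})) + b.0 has moves —b→ q1, —c→ q2
  q1 = 0 has moves ∅
  q2 = (a.0 | c.0)\{a} + a.(0 + 0 + 0\{b,c}) has moves —a→ q3, —c→ q4
  q3 = 0 + 0 + 0\{b,c} has moves ∅
  q4 = (a.0 | 0)\{a} has moves ∅
Run σ = ⟨b⟩ on Q: start {q0}
  after b @ step 1: {q1}
  ✓ Q
Run σ = ⟨b⟩ on P: start {p0}
  after b @ step 1: no successor for P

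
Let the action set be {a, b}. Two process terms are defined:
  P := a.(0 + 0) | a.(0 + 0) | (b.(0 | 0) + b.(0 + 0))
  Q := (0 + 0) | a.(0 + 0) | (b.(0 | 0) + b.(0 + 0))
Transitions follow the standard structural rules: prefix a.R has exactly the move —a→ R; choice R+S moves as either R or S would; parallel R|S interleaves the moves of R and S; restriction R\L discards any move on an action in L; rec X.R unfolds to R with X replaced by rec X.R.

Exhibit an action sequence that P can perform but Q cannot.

aa

Reachable graph of P (12 states):
  m0 = a.(0 + 0) | a.(0 + 0) | (b.(0 | 0) + b.(0 + 0)) → —a→ m1, —a→ m2, —b→ m3, —b→ m4
  m1 = (0 + 0) | a.(0 + 0) | (b.(0 | 0) + b.(0 + 0)) → —a→ m5, —b→ m6, —b→ m7
  m2 = a.(0 + 0) | (0 + 0) | (b.(0 | 0) + b.(0 + 0)) → —a→ m5, —b→ m8, —b→ m9
  m3 = a.(0 + 0) | a.(0 + 0) | (0 + 0) → —a→ m6, —a→ m8
  m4 = a.(0 + 0) | a.(0 + 0) | (0 | 0) → —a→ m7, —a→ m9
  m5 = (0 + 0) | (0 + 0) | (b.(0 | 0) + b.(0 + 0)) → —b→ m10, —b→ m11
  m6 = (0 + 0) | a.(0 + 0) | (0 + 0) → —a→ m10
  m7 = (0 + 0) | a.(0 + 0) | (0 | 0) → —a→ m11
  m8 = a.(0 + 0) | (0 + 0) | (0 + 0) → —a→ m10
  m9 = a.(0 + 0) | (0 + 0) | (0 | 0) → —a→ m11
  m10 = (0 + 0) | (0 + 0) | (0 + 0) → ·
  m11 = (0 + 0) | (0 + 0) | (0 | 0) → ·
Reachable graph of Q (6 states):
  n0 = (0 + 0) | a.(0 + 0) | (b.(0 | 0) + b.(0 + 0)) → —a→ n1, —b→ n2, —b→ n3
  n1 = (0 + 0) | (0 + 0) | (b.(0 | 0) + b.(0 + 0)) → —b→ n4, —b→ n5
  n2 = (0 + 0) | a.(0 + 0) | (0 + 0) → —a→ n4
  n3 = (0 + 0) | a.(0 + 0) | (0 | 0) → —a→ n5
  n4 = (0 + 0) | (0 + 0) | (0 + 0) → ·
  n5 = (0 + 0) | (0 + 0) | (0 | 0) → ·
Trace ⟨aa⟩ through P, begin at {m0}:
  [1] a ⇒ {m1, m2}
  [2] a ⇒ {m5}
  ✓ P
Trace ⟨aa⟩ through Q, begin at {n0}:
  [1] a ⇒ {n1}
  [2] a ⇒ no successor for Q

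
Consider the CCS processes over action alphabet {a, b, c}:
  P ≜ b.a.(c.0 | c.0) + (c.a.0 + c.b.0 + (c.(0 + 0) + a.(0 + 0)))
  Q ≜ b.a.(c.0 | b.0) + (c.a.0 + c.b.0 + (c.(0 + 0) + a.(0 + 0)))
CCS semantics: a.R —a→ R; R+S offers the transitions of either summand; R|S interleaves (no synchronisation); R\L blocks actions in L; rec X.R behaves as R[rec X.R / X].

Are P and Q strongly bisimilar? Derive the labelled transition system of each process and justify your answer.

P's transition system — 10 states:
  p0 = b.a.(c.0 | c.0) + (c.a.0 + c.b.0 + (c.(0 + 0) + a.(0 + 0))) has moves -a-> p1, -b-> p2, -c-> p1, -c-> p3, -c-> p4
  p1 = 0 + 0 has moves stopped
  p2 = a.(c.0 | c.0) has moves -a-> p5
  p3 = a.0 has moves -a-> p6
  p4 = b.0 has moves -b-> p6
  p5 = c.0 | c.0 has moves -c-> p7, -c-> p8
  p6 = 0 has moves stopped
  p7 = 0 | c.0 has moves -c-> p9
  p8 = c.0 | 0 has moves -c-> p9
  p9 = 0 | 0 has moves stopped
Q's transition system — 10 states:
  q0 = b.a.(c.0 | b.0) + (c.a.0 + c.b.0 + (c.(0 + 0) + a.(0 + 0))) has moves -a-> q1, -b-> q2, -c-> q1, -c-> q3, -c-> q4
  q1 = 0 + 0 has moves stopped
  q2 = a.(c.0 | b.0) has moves -a-> q5
  q3 = a.0 has moves -a-> q6
  q4 = b.0 has moves -b-> q6
  q5 = c.0 | b.0 has moves -b-> q7, -c-> q8
  q6 = 0 has moves stopped
  q7 = c.0 | 0 has moves -c-> q9
  q8 = 0 | b.0 has moves -b-> q9
  q9 = 0 | 0 has moves stopped
Bisimilarity quotient blocks:
  B0 = {p0}
  B1 = {p2}
  B2 = {p5}
  B3 = {p7, p8, q7}
  B4 = {p1, p6, p9, q1, q6, q9}
  B5 = {p3, q3}
  B6 = {p4, q4, q8}
  B7 = {q0}
  B8 = {q2}
  B9 = {q5}
p0 ∈ B0, q0 ∈ B7 → different blocks

not bisimilar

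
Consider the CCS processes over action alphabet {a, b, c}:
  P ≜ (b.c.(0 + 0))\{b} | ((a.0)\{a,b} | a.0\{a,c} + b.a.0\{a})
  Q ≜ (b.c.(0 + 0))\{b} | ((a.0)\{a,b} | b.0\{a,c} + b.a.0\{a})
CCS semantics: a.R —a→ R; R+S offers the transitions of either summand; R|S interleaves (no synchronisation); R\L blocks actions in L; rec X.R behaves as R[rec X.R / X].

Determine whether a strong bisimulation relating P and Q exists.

not bisimilar

P's transition system — 4 states:
  s0 = (b.c.(0 + 0))\{b} | ((a.0)\{a,b} | a.0\{a,c} + b.a.0\{a}) | ··a··> s1, ··b··> s2
  s1 = (b.c.(0 + 0))\{b} | ((a.0)\{a,b} | 0\{a,c}) | (no moves)
  s2 = (b.c.(0 + 0))\{b} | a.0\{a} | ··a··> s3
  s3 = (b.c.(0 + 0))\{b} | 0\{a} | (no moves)
Q's transition system — 4 states:
  t0 = (b.c.(0 + 0))\{b} | ((a.0)\{a,b} | b.0\{a,c} + b.a.0\{a}) | ··b··> t1, ··b··> t2
  t1 = (b.c.(0 + 0))\{b} | ((a.0)\{a,b} | 0\{a,c}) | (no moves)
  t2 = (b.c.(0 + 0))\{b} | a.0\{a} | ··a··> t3
  t3 = (b.c.(0 + 0))\{b} | 0\{a} | (no moves)
Partition-refinement fixed point:
  B0 = {s0}
  B1 = {s2, t2}
  B2 = {s1, s3, t1, t3}
  B3 = {t0}
s0 ∈ B0, t0 ∈ B3 → different blocks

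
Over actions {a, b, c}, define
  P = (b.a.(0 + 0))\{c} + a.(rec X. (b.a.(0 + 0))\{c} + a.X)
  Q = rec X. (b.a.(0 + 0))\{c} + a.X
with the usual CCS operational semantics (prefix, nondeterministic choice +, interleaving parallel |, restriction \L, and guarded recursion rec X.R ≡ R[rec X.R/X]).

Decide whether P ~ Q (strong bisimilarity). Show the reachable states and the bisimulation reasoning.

Reachable graph of P (4 states):
  p0 = (b.a.(0 + 0))\{c} + a.(rec X. (b.a.(0 + 0))\{c} + a.X) has moves --a--▸ p1, --b--▸ p2
  p1 = rec X. (b.a.(0 + 0))\{c} + a.X has moves --a--▸ p1, --b--▸ p2
  p2 = (a.(0 + 0))\{c} has moves --a--▸ p3
  p3 = (0 + 0)\{c} has moves deadlocked
Reachable graph of Q (3 states):
  q0 = rec X. (b.a.(0 + 0))\{c} + a.X has moves --a--▸ q0, --b--▸ q1
  q1 = (a.(0 + 0))\{c} has moves --a--▸ q2
  q2 = (0 + 0)\{c} has moves deadlocked
Coarsest stable partition (strong bisimilarity classes):
  B0 = {p0, p1, q0}
  B1 = {p2, q1}
  B2 = {p3, q2}
p0 ∈ B0, q0 ∈ B0 → same block

bisimilar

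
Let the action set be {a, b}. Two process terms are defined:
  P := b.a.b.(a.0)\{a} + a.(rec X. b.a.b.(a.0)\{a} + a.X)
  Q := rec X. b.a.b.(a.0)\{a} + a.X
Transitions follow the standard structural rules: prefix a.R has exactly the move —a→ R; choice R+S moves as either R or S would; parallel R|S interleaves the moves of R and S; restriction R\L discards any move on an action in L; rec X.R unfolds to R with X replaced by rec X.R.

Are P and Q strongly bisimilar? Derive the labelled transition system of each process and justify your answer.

LTS(P): 5 reachable states
  s0 = b.a.b.(a.0)\{a} + a.(rec X. b.a.b.(a.0)\{a} + a.X) → --a--▸ s1, --b--▸ s2
  s1 = rec X. b.a.b.(a.0)\{a} + a.X → --a--▸ s1, --b--▸ s2
  s2 = a.b.(a.0)\{a} → --a--▸ s3
  s3 = b.(a.0)\{a} → --b--▸ s4
  s4 = (a.0)\{a} → deadlocked
LTS(Q): 4 reachable states
  t0 = rec X. b.a.b.(a.0)\{a} + a.X → --a--▸ t0, --b--▸ t1
  t1 = a.b.(a.0)\{a} → --a--▸ t2
  t2 = b.(a.0)\{a} → --b--▸ t3
  t3 = (a.0)\{a} → deadlocked
Bisimilarity quotient blocks:
  B0 = {s0, s1, t0}
  B1 = {s2, t1}
  B2 = {s3, t2}
  B3 = {s4, t3}
s0 ∈ B0, t0 ∈ B0 → same block

bisimilar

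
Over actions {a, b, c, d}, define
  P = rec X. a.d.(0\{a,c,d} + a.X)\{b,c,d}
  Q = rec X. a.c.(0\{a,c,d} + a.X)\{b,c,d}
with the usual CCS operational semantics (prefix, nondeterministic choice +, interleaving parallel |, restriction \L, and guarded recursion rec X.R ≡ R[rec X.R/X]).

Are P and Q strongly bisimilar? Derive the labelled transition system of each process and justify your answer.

Reachable graph of P (5 states):
  s0 = rec X. a.d.(0\{a,c,d} + a.X)\{b,c,d} → -a-> s1
  s1 = d.(0\{a,c,d} + a.(rec X. a.d.(0\{a,c,d} + a.X)\{b,c,d}))\{b,c,d} → -d-> s2
  s2 = (0\{a,c,d} + a.(rec X. a.d.(0\{a,c,d} + a.X)\{b,c,d}))\{b,c,d} → -a-> s3
  s3 = (rec X. a.d.(0\{a,c,d} + a.X)\{b,c,d})\{b,c,d} → -a-> s4
  s4 = (d.(0\{a,c,d} + a.(rec X. a.d.(0\{a,c,d} + a.X)\{b,c,d}))\{b,c,d})\{b,c,d} → stopped
Reachable graph of Q (5 states):
  t0 = rec X. a.c.(0\{a,c,d} + a.X)\{b,c,d} → -a-> t1
  t1 = c.(0\{a,c,d} + a.(rec X. a.c.(0\{a,c,d} + a.X)\{b,c,d}))\{b,c,d} → -c-> t2
  t2 = (0\{a,c,d} + a.(rec X. a.c.(0\{a,c,d} + a.X)\{b,c,d}))\{b,c,d} → -a-> t3
  t3 = (rec X. a.c.(0\{a,c,d} + a.X)\{b,c,d})\{b,c,d} → -a-> t4
  t4 = (c.(0\{a,c,d} + a.(rec X. a.c.(0\{a,c,d} + a.X)\{b,c,d}))\{b,c,d})\{b,c,d} → stopped
Coarsest stable partition (strong bisimilarity classes):
  B0 = {s0}
  B1 = {s1}
  B2 = {s2, t2}
  B3 = {s3, t3}
  B4 = {s4, t4}
  B5 = {t0}
  B6 = {t1}
s0 ∈ B0, t0 ∈ B5 → different blocks

NO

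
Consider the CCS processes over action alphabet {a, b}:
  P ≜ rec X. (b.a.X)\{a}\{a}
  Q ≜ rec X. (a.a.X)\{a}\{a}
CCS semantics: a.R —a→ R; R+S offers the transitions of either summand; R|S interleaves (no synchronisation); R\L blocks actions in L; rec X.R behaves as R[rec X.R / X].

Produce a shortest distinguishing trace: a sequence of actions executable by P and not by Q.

b

LTS(P): 2 reachable states
  u0 = rec X. (b.a.X)\{a}\{a} has moves --b--▸ u1
  u1 = (a.(rec X. (b.a.X)\{a}\{a}))\{a}\{a} has moves (no moves)
LTS(Q): 1 reachable states
  v0 = rec X. (a.a.X)\{a}\{a} has moves (no moves)
Run σ = ⟨b⟩ on P: start {u0}
  [1] b ⇒ {u1}
  — P admits the full trace.
Run σ = ⟨b⟩ on Q: start {v0}
  [1] b ⇒ ∅  — Q cannot continue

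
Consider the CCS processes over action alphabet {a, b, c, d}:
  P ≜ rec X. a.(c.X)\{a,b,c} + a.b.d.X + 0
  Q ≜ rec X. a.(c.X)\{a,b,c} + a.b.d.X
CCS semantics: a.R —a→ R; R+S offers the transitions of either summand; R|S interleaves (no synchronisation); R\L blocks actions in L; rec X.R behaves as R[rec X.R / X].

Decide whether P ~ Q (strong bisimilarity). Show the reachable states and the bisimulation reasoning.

bisimilar

P's transition system — 4 states:
  p0 = rec X. a.(c.X)\{a,b,c} + a.b.d.X + 0 → ··a··> p1, ··a··> p2
  p1 = (c.(rec X. a.(c.X)\{a,b,c} + a.b.d.X + 0))\{a,b,c} → deadlocked
  p2 = b.d.(rec X. a.(c.X)\{a,b,c} + a.b.d.X + 0) → ··b··> p3
  p3 = d.(rec X. a.(c.X)\{a,b,c} + a.b.d.X + 0) → ··d··> p0
Q's transition system — 4 states:
  q0 = rec X. a.(c.X)\{a,b,c} + a.b.d.X → ··a··> q1, ··a··> q2
  q1 = (c.(rec X. a.(c.X)\{a,b,c} + a.b.d.X))\{a,b,c} → deadlocked
  q2 = b.d.(rec X. a.(c.X)\{a,b,c} + a.b.d.X) → ··b··> q3
  q3 = d.(rec X. a.(c.X)\{a,b,c} + a.b.d.X) → ··d··> q0
Bisimilarity quotient blocks:
  B0 = {p0, q0}
  B1 = {p2, q2}
  B2 = {p3, q3}
  B3 = {p1, q1}
p0 ∈ B0, q0 ∈ B0 → same block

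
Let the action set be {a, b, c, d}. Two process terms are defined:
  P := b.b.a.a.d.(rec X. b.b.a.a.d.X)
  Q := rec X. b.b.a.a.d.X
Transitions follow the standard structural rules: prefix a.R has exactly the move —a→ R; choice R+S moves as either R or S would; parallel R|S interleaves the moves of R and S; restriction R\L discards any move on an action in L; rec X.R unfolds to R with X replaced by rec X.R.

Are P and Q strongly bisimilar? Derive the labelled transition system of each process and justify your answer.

Reachable graph of P (6 states):
  u0 = b.b.a.a.d.(rec X. b.b.a.a.d.X) ⊢ -b-> u1
  u1 = b.a.a.d.(rec X. b.b.a.a.d.X) ⊢ -b-> u2
  u2 = a.a.d.(rec X. b.b.a.a.d.X) ⊢ -a-> u3
  u3 = a.d.(rec X. b.b.a.a.d.X) ⊢ -a-> u4
  u4 = d.(rec X. b.b.a.a.d.X) ⊢ -d-> u5
  u5 = rec X. b.b.a.a.d.X ⊢ -b-> u1
Reachable graph of Q (5 states):
  v0 = rec X. b.b.a.a.d.X ⊢ -b-> v1
  v1 = b.a.a.d.(rec X. b.b.a.a.d.X) ⊢ -b-> v2
  v2 = a.a.d.(rec X. b.b.a.a.d.X) ⊢ -a-> v3
  v3 = a.d.(rec X. b.b.a.a.d.X) ⊢ -a-> v4
  v4 = d.(rec X. b.b.a.a.d.X) ⊢ -d-> v0
Coarsest stable partition (strong bisimilarity classes):
  B0 = {u0, u5, v0}
  B1 = {u1, v1}
  B2 = {u2, v2}
  B3 = {u3, v3}
  B4 = {u4, v4}
u0 ∈ B0, v0 ∈ B0 → same block

bisimilar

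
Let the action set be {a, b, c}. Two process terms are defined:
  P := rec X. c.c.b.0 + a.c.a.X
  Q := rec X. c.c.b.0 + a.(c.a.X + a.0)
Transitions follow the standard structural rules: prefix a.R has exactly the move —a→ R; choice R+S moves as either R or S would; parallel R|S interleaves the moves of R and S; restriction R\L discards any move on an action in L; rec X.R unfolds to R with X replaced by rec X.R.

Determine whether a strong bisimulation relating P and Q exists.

P ≁ Q

LTS(P): 6 reachable states
  m0 = rec X. c.c.b.0 + a.c.a.X has moves —a→ m1, —c→ m2
  m1 = c.a.(rec X. c.c.b.0 + a.c.a.X) has moves —c→ m3
  m2 = c.b.0 has moves —c→ m4
  m3 = a.(rec X. c.c.b.0 + a.c.a.X) has moves —a→ m0
  m4 = b.0 has moves —b→ m5
  m5 = 0 has moves (no moves)
LTS(Q): 6 reachable states
  n0 = rec X. c.c.b.0 + a.(c.a.X + a.0) has moves —a→ n1, —c→ n2
  n1 = c.a.(rec X. c.c.b.0 + a.(c.a.X + a.0)) + a.0 has moves —a→ n3, —c→ n4
  n2 = c.b.0 has moves —c→ n5
  n3 = 0 has moves (no moves)
  n4 = a.(rec X. c.c.b.0 + a.(c.a.X + a.0)) has moves —a→ n0
  n5 = b.0 has moves —b→ n3
Bisimilarity quotient blocks:
  B0 = {m0}
  B1 = {m2, n2}
  B2 = {m4, n5}
  B3 = {m5, n3}
  B4 = {m1}
  B5 = {m3}
  B6 = {n0}
  B7 = {n1}
  B8 = {n4}
m0 ∈ B0, n0 ∈ B6 → different blocks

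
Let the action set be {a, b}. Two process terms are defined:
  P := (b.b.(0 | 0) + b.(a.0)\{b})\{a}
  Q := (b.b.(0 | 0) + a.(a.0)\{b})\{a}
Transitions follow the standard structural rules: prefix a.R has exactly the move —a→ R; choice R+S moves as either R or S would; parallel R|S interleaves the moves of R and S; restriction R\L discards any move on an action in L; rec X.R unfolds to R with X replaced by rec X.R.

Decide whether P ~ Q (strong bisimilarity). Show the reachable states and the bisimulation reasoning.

Reachable graph of P (4 states):
  m0 = (b.b.(0 | 0) + b.(a.0)\{b})\{a} ⊢ —b→ m1, —b→ m2
  m1 = (a.0)\{b}\{a} ⊢ stopped
  m2 = (b.(0 | 0))\{a} ⊢ —b→ m3
  m3 = (0 | 0)\{a} ⊢ stopped
Reachable graph of Q (3 states):
  n0 = (b.b.(0 | 0) + a.(a.0)\{b})\{a} ⊢ —b→ n1
  n1 = (b.(0 | 0))\{a} ⊢ —b→ n2
  n2 = (0 | 0)\{a} ⊢ stopped
Bisimilarity quotient blocks:
  B0 = {m0}
  B1 = {m1, m3, n2}
  B2 = {m2, n1}
  B3 = {n0}
m0 ∈ B0, n0 ∈ B3 → different blocks

NO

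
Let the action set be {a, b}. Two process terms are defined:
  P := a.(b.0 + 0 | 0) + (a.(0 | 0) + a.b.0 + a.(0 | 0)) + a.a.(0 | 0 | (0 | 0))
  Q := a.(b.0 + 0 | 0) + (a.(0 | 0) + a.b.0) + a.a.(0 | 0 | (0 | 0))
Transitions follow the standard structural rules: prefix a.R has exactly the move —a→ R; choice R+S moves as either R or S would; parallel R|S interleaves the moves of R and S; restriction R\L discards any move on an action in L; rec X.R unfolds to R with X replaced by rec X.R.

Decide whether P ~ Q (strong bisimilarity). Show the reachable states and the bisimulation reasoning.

Reachable graph of P (7 states):
  m0 = a.(b.0 + 0 | 0) + (a.(0 | 0) + a.b.0 + a.(0 | 0)) + a.a.(0 | 0 | (0 | 0)) | —a→ m1, —a→ m2, —a→ m3, —a→ m4
  m1 = 0 | 0 | stopped
  m2 = a.(0 | 0 | (0 | 0)) | —a→ m5
  m3 = b.0 | —b→ m6
  m4 = b.0 + 0 | 0 | —b→ m6
  m5 = 0 | 0 | (0 | 0) | stopped
  m6 = 0 | stopped
Reachable graph of Q (7 states):
  n0 = a.(b.0 + 0 | 0) + (a.(0 | 0) + a.b.0) + a.a.(0 | 0 | (0 | 0)) | —a→ n1, —a→ n2, —a→ n3, —a→ n4
  n1 = 0 | 0 | stopped
  n2 = a.(0 | 0 | (0 | 0)) | —a→ n5
  n3 = b.0 | —b→ n6
  n4 = b.0 + 0 | 0 | —b→ n6
  n5 = 0 | 0 | (0 | 0) | stopped
  n6 = 0 | stopped
Bisimilarity quotient blocks:
  B0 = {m0, n0}
  B1 = {m3, m4, n3, n4}
  B2 = {m1, m5, m6, n1, n5, n6}
  B3 = {m2, n2}
m0 ∈ B0, n0 ∈ B0 → same block

P ~ Q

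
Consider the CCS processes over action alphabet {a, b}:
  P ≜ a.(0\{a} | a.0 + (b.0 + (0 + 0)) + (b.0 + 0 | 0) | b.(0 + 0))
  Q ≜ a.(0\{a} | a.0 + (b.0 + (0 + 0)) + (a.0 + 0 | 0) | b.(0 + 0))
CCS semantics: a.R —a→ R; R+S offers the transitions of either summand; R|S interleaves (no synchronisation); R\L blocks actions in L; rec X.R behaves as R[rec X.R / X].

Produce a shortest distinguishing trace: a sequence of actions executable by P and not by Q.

abb

LTS(P): 7 reachable states
  p0 = a.(0\{a} | a.0 + (b.0 + (0 + 0)) + (b.0 + 0 | 0) | b.(0 + 0)) ⊢ —a→ p1
  p1 = 0\{a} | a.0 + (b.0 + (0 + 0)) + (b.0 + 0 | 0) | b.(0 + 0) ⊢ —a→ p2, —b→ p3, —b→ p4, —b→ p5
  p2 = 0\{a} | 0 ⊢ ·
  p3 = (b.0 + 0 | 0) | (0 + 0) ⊢ —b→ p6
  p4 = 0 ⊢ ·
  p5 = 0 | b.(0 + 0) ⊢ —b→ p6
  p6 = 0 | (0 + 0) ⊢ ·
LTS(Q): 7 reachable states
  q0 = a.(0\{a} | a.0 + (b.0 + (0 + 0)) + (a.0 + 0 | 0) | b.(0 + 0)) ⊢ —a→ q1
  q1 = 0\{a} | a.0 + (b.0 + (0 + 0)) + (a.0 + 0 | 0) | b.(0 + 0) ⊢ —a→ q2, —a→ q3, —b→ q4, —b→ q5
  q2 = 0 | b.(0 + 0) ⊢ —b→ q6
  q3 = 0\{a} | 0 ⊢ ·
  q4 = (a.0 + 0 | 0) | (0 + 0) ⊢ —a→ q6
  q5 = 0 ⊢ ·
  q6 = 0 | (0 + 0) ⊢ ·
Trace ⟨abb⟩ through P, begin at {p0}:
  [1] a ⇒ {p1}
  [2] b ⇒ {p3, p4, p5}
  [3] b ⇒ {p6}
  P completes σ.
Trace ⟨abb⟩ through Q, begin at {q0}:
  [1] a ⇒ {q1}
  [2] b ⇒ {q4, q5}
  [3] b ⇒ ∅  — Q cannot continue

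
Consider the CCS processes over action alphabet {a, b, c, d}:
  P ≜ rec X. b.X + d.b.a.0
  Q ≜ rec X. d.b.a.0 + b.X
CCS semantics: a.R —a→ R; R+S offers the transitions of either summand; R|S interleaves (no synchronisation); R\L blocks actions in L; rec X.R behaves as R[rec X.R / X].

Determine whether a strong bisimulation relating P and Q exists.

Reachable graph of P (4 states):
  u0 = rec X. b.X + d.b.a.0 has moves ··b··> u0, ··d··> u1
  u1 = b.a.0 has moves ··b··> u2
  u2 = a.0 has moves ··a··> u3
  u3 = 0 has moves ·
Reachable graph of Q (4 states):
  v0 = rec X. d.b.a.0 + b.X has moves ··b··> v0, ··d··> v1
  v1 = b.a.0 has moves ··b··> v2
  v2 = a.0 has moves ··a··> v3
  v3 = 0 has moves ·
Coarsest stable partition (strong bisimilarity classes):
  B0 = {u0, v0}
  B1 = {u1, v1}
  B2 = {u2, v2}
  B3 = {u3, v3}
u0 ∈ B0, v0 ∈ B0 → same block

bisimilar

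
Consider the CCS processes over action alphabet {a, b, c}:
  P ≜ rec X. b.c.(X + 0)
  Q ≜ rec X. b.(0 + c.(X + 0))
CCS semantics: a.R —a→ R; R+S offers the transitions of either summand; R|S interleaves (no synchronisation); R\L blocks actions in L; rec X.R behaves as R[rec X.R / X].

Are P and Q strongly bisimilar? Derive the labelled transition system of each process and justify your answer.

bisimilar

P's transition system — 3 states:
  m0 = rec X. b.c.(X + 0) ⊢ --b--▸ m1
  m1 = c.((rec X. b.c.(X + 0)) + 0) ⊢ --c--▸ m2
  m2 = (rec X. b.c.(X + 0)) + 0 ⊢ --b--▸ m1
Q's transition system — 3 states:
  n0 = rec X. b.(0 + c.(X + 0)) ⊢ --b--▸ n1
  n1 = 0 + c.((rec X. b.(0 + c.(X + 0))) + 0) ⊢ --c--▸ n2
  n2 = (rec X. b.(0 + c.(X + 0))) + 0 ⊢ --b--▸ n1
Bisimilarity quotient blocks:
  B0 = {m0, m2, n0, n2}
  B1 = {m1, n1}
m0 ∈ B0, n0 ∈ B0 → same block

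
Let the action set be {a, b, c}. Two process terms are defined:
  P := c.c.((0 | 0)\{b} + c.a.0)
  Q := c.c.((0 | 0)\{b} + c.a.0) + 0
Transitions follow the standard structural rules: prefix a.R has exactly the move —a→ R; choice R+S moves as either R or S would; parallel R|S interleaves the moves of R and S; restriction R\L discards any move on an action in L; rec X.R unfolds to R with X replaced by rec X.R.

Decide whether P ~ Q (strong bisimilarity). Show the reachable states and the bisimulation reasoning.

YES

P's transition system — 5 states:
  s0 = c.c.((0 | 0)\{b} + c.a.0) | -c-> s1
  s1 = c.((0 | 0)\{b} + c.a.0) | -c-> s2
  s2 = (0 | 0)\{b} + c.a.0 | -c-> s3
  s3 = a.0 | -a-> s4
  s4 = 0 | (no moves)
Q's transition system — 5 states:
  t0 = c.c.((0 | 0)\{b} + c.a.0) + 0 | -c-> t1
  t1 = c.((0 | 0)\{b} + c.a.0) | -c-> t2
  t2 = (0 | 0)\{b} + c.a.0 | -c-> t3
  t3 = a.0 | -a-> t4
  t4 = 0 | (no moves)
Coarsest stable partition (strong bisimilarity classes):
  B0 = {s0, t0}
  B1 = {s1, t1}
  B2 = {s2, t2}
  B3 = {s3, t3}
  B4 = {s4, t4}
s0 ∈ B0, t0 ∈ B0 → same block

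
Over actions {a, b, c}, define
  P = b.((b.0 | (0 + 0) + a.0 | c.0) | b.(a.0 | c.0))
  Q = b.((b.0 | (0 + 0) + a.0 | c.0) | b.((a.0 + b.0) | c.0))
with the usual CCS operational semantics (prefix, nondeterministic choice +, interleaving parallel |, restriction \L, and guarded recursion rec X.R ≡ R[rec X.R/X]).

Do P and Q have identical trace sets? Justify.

Reachable graph of P (26 states):
  p0 = b.((b.0 | (0 + 0) + a.0 | c.0) | b.(a.0 | c.0)) | =b=> p1
  p1 = (b.0 | (0 + 0) + a.0 | c.0) | b.(a.0 | c.0) | =a=> p2, =b=> p3, =b=> p4, =c=> p5
  p2 = 0 | c.0 | b.(a.0 | c.0) | =b=> p6, =c=> p7
  p3 = (b.0 | (0 + 0) + a.0 | c.0) | (a.0 | c.0) | =a=> p6, =a=> p8, =b=> p9, =c=> p10, =c=> p11
  p4 = 0 | (0 + 0) | b.(a.0 | c.0) | =b=> p9
  p5 = a.0 | 0 | b.(a.0 | c.0) | =a=> p7, =b=> p11
  p6 = 0 | c.0 | (a.0 | c.0) | =a=> p12, =c=> p13, =c=> p14
  p7 = 0 | 0 | b.(a.0 | c.0) | =b=> p13
  p8 = (b.0 | (0 + 0) + a.0 | c.0) | (0 | c.0) | =a=> p12, =b=> p15, =c=> p16, =c=> p17
  p9 = 0 | (0 + 0) | (a.0 | c.0) | =a=> p15, =c=> p18
  p10 = (b.0 | (0 + 0) + a.0 | c.0) | (a.0 | 0) | =a=> p14, =a=> p16, =b=> p18, =c=> p19
  p11 = a.0 | 0 | (a.0 | c.0) | =a=> p13, =a=> p17, =c=> p19
  p12 = 0 | c.0 | (0 | c.0) | =c=> p20, =c=> p21
  p13 = 0 | 0 | (a.0 | c.0) | =a=> p20, =c=> p22
  p14 = 0 | c.0 | (a.0 | 0) | =a=> p21, =c=> p22
  p15 = 0 | (0 + 0) | (0 | c.0) | =c=> p23
  p16 = (b.0 | (0 + 0) + a.0 | c.0) | (0 | 0) | =a=> p21, =b=> p23, =c=> p24
  p17 = a.0 | 0 | (0 | c.0) | =a=> p20, =c=> p24
  p18 = 0 | (0 + 0) | (a.0 | 0) | =a=> p23
  p19 = a.0 | 0 | (a.0 | 0) | =a=> p22, =a=> p24
  p20 = 0 | 0 | (0 | c.0) | =c=> p25
  p21 = 0 | c.0 | (0 | 0) | =c=> p25
  p22 = 0 | 0 | (a.0 | 0) | =a=> p25
  p23 = 0 | (0 + 0) | (0 | 0) | deadlocked
  p24 = a.0 | 0 | (0 | 0) | =a=> p25
  p25 = 0 | 0 | (0 | 0) | deadlocked
Reachable graph of Q (26 states):
  q0 = b.((b.0 | (0 + 0) + a.0 | c.0) | b.((a.0 + b.0) | c.0)) | =b=> q1
  q1 = (b.0 | (0 + 0) + a.0 | c.0) | b.((a.0 + b.0) | c.0) | =a=> q2, =b=> q3, =b=> q4, =c=> q5
  q2 = 0 | c.0 | b.((a.0 + b.0) | c.0) | =b=> q6, =c=> q7
  q3 = (b.0 | (0 + 0) + a.0 | c.0) | ((a.0 + b.0) | c.0) | =a=> q6, =a=> q8, =b=> q8, =b=> q9, =c=> q10, =c=> q11
  q4 = 0 | (0 + 0) | b.((a.0 + b.0) | c.0) | =b=> q9
  q5 = a.0 | 0 | b.((a.0 + b.0) | c.0) | =a=> q7, =b=> q11
  q6 = 0 | c.0 | ((a.0 + b.0) | c.0) | =a=> q12, =b=> q12, =c=> q13, =c=> q14
  q7 = 0 | 0 | b.((a.0 + b.0) | c.0) | =b=> q13
  q8 = (b.0 | (0 + 0) + a.0 | c.0) | (0 | c.0) | =a=> q12, =b=> q15, =c=> q16, =c=> q17
  q9 = 0 | (0 + 0) | ((a.0 + b.0) | c.0) | =a=> q15, =b=> q15, =c=> q18
  q10 = (b.0 | (0 + 0) + a.0 | c.0) | ((a.0 + b.0) | 0) | =a=> q14, =a=> q16, =b=> q16, =b=> q18, =c=> q19
  q11 = a.0 | 0 | ((a.0 + b.0) | c.0) | =a=> q13, =a=> q17, =b=> q17, =c=> q19
  q12 = 0 | c.0 | (0 | c.0) | =c=> q20, =c=> q21
  q13 = 0 | 0 | ((a.0 + b.0) | c.0) | =a=> q20, =b=> q20, =c=> q22
  q14 = 0 | c.0 | ((a.0 + b.0) | 0) | =a=> q21, =b=> q21, =c=> q22
  q15 = 0 | (0 + 0) | (0 | c.0) | =c=> q23
  q16 = (b.0 | (0 + 0) + a.0 | c.0) | (0 | 0) | =a=> q21, =b=> q23, =c=> q24
  q17 = a.0 | 0 | (0 | c.0) | =a=> q20, =c=> q24
  q18 = 0 | (0 + 0) | ((a.0 + b.0) | 0) | =a=> q23, =b=> q23
  q19 = a.0 | 0 | ((a.0 + b.0) | 0) | =a=> q22, =a=> q24, =b=> q24
  q20 = 0 | 0 | (0 | c.0) | =c=> q25
  q21 = 0 | c.0 | (0 | 0) | =c=> q25
  q22 = 0 | 0 | ((a.0 + b.0) | 0) | =a=> q25, =b=> q25
  q23 = 0 | (0 + 0) | (0 | 0) | deadlocked
  q24 = a.0 | 0 | (0 | 0) | =a=> q25
  q25 = 0 | 0 | (0 | 0) | deadlocked
Run σ = ⟨babb⟩ on Q: start {q0}
  after b @ step 1: {q1}
  after a @ step 2: {q2}
  after b @ step 3: {q6}
  after b @ step 4: {q12}
  — Q admits the full trace.
Run σ = ⟨babb⟩ on P: start {p0}
  after b @ step 1: {p1}
  after a @ step 2: {p2}
  after b @ step 3: {p6}
  after b @ step 4: ∅ (P stuck)

trace-distinct — witness ⟨babb⟩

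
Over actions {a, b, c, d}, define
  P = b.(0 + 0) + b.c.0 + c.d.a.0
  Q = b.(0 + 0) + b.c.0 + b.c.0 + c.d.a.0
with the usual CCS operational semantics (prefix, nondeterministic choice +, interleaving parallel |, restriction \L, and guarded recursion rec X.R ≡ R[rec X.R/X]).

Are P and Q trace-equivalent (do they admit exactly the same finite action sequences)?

trace-equivalent

LTS(P): 6 reachable states
  m0 = b.(0 + 0) + b.c.0 + c.d.a.0 :: =b=> m1, =b=> m2, =c=> m3
  m1 = 0 + 0 :: ∅
  m2 = c.0 :: =c=> m4
  m3 = d.a.0 :: =d=> m5
  m4 = 0 :: ∅
  m5 = a.0 :: =a=> m4
LTS(Q): 6 reachable states
  n0 = b.(0 + 0) + b.c.0 + b.c.0 + c.d.a.0 :: =b=> n1, =b=> n2, =c=> n3
  n1 = 0 + 0 :: ∅
  n2 = c.0 :: =c=> n4
  n3 = d.a.0 :: =d=> n5
  n4 = 0 :: ∅
  n5 = a.0 :: =a=> n4
Bisimilarity quotient blocks:
  B0 = {m0, n0}
  B1 = {m2, n2}
  B2 = {m1, m4, n1, n4}
  B3 = {m3, n3}
  B4 = {m5, n5}
m0 ∈ B0, n0 ∈ B0 → same block
Bisimilar ⇒ trace-equivalent.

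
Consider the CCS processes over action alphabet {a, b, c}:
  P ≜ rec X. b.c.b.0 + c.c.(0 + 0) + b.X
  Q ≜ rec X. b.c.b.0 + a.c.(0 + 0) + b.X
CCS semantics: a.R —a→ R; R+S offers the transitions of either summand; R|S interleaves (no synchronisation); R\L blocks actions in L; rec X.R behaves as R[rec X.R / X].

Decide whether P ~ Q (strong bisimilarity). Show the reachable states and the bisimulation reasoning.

Reachable graph of P (6 states):
  p0 = rec X. b.c.b.0 + c.c.(0 + 0) + b.X ⊢ --b--▸ p0, --b--▸ p1, --c--▸ p2
  p1 = c.b.0 ⊢ --c--▸ p3
  p2 = c.(0 + 0) ⊢ --c--▸ p4
  p3 = b.0 ⊢ --b--▸ p5
  p4 = 0 + 0 ⊢ stopped
  p5 = 0 ⊢ stopped
Reachable graph of Q (6 states):
  q0 = rec X. b.c.b.0 + a.c.(0 + 0) + b.X ⊢ --a--▸ q1, --b--▸ q0, --b--▸ q2
  q1 = c.(0 + 0) ⊢ --c--▸ q3
  q2 = c.b.0 ⊢ --c--▸ q4
  q3 = 0 + 0 ⊢ stopped
  q4 = b.0 ⊢ --b--▸ q5
  q5 = 0 ⊢ stopped
Partition-refinement fixed point:
  B0 = {p0}
  B1 = {p1, q2}
  B2 = {p3, q4}
  B3 = {p4, p5, q3, q5}
  B4 = {p2, q1}
  B5 = {q0}
p0 ∈ B0, q0 ∈ B5 → different blocks

P ≁ Q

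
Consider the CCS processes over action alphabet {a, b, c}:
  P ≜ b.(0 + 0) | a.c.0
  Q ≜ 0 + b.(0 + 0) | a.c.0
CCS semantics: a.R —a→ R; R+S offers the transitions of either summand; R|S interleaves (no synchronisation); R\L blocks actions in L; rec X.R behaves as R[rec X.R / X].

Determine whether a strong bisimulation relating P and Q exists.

YES

LTS(P): 6 reachable states
  u0 = b.(0 + 0) | a.c.0 :: —a→ u1, —b→ u2
  u1 = b.(0 + 0) | c.0 :: —b→ u3, —c→ u4
  u2 = (0 + 0) | a.c.0 :: —a→ u3
  u3 = (0 + 0) | c.0 :: —c→ u5
  u4 = b.(0 + 0) | 0 :: —b→ u5
  u5 = (0 + 0) | 0 :: ∅
LTS(Q): 6 reachable states
  v0 = 0 + b.(0 + 0) | a.c.0 :: —a→ v1, —b→ v2
  v1 = b.(0 + 0) | c.0 :: —b→ v3, —c→ v4
  v2 = (0 + 0) | a.c.0 :: —a→ v3
  v3 = (0 + 0) | c.0 :: —c→ v5
  v4 = b.(0 + 0) | 0 :: —b→ v5
  v5 = (0 + 0) | 0 :: ∅
Partition-refinement fixed point:
  B0 = {u0, v0}
  B1 = {u2, v2}
  B2 = {u3, v3}
  B3 = {u5, v5}
  B4 = {u1, v1}
  B5 = {u4, v4}
u0 ∈ B0, v0 ∈ B0 → same block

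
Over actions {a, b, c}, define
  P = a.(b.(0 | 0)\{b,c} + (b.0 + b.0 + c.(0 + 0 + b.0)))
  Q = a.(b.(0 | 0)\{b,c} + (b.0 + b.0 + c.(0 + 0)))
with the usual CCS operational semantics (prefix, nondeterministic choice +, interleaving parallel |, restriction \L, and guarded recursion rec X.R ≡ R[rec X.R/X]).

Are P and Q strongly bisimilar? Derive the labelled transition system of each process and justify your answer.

not bisimilar

Reachable graph of P (5 states):
  u0 = a.(b.(0 | 0)\{b,c} + (b.0 + b.0 + c.(0 + 0 + b.0))) has moves =a=> u1
  u1 = b.(0 | 0)\{b,c} + (b.0 + b.0 + c.(0 + 0 + b.0)) has moves =b=> u2, =b=> u3, =c=> u4
  u2 = (0 | 0)\{b,c} has moves (no moves)
  u3 = 0 has moves (no moves)
  u4 = 0 + 0 + b.0 has moves =b=> u3
Reachable graph of Q (5 states):
  v0 = a.(b.(0 | 0)\{b,c} + (b.0 + b.0 + c.(0 + 0))) has moves =a=> v1
  v1 = b.(0 | 0)\{b,c} + (b.0 + b.0 + c.(0 + 0)) has moves =b=> v2, =b=> v3, =c=> v4
  v2 = (0 | 0)\{b,c} has moves (no moves)
  v3 = 0 has moves (no moves)
  v4 = 0 + 0 has moves (no moves)
Bisimilarity quotient blocks:
  B0 = {u0}
  B1 = {u1}
  B2 = {u2, u3, v2, v3, v4}
  B3 = {u4}
  B4 = {v0}
  B5 = {v1}
u0 ∈ B0, v0 ∈ B4 → different blocks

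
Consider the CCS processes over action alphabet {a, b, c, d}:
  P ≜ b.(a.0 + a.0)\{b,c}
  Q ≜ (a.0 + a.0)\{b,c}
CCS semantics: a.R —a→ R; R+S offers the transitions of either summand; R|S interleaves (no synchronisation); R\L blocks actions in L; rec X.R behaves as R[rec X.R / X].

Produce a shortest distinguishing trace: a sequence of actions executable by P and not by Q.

LTS(P): 3 reachable states
  p0 = b.(a.0 + a.0)\{b,c} ⊢ ··b··> p1
  p1 = (a.0 + a.0)\{b,c} ⊢ ··a··> p2
  p2 = 0\{b,c} ⊢ stopped
LTS(Q): 2 reachable states
  q0 = (a.0 + a.0)\{b,c} ⊢ ··a··> q1
  q1 = 0\{b,c} ⊢ stopped
Run σ = ⟨b⟩ on P: start {p0}
  after b @ step 1: {p1}
  ✓ P
Run σ = ⟨b⟩ on Q: start {q0}
  after b @ step 1: ∅ (Q stuck)

b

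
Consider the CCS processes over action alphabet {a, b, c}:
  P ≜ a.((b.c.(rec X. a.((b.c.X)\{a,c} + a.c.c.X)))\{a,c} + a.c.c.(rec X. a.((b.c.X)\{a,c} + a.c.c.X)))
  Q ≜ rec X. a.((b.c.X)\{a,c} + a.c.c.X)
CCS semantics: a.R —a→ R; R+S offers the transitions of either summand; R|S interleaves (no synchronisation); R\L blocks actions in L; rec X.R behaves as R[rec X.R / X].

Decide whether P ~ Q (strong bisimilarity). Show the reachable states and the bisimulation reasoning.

YES

LTS(P): 6 reachable states
  s0 = a.((b.c.(rec X. a.((b.c.X)\{a,c} + a.c.c.X)))\{a,c} + a.c.c.(rec X. a.((b.c.X)\{a,c} + a.c.c.X))) ⊢ =a=> s1
  s1 = (b.c.(rec X. a.((b.c.X)\{a,c} + a.c.c.X)))\{a,c} + a.c.c.(rec X. a.((b.c.X)\{a,c} + a.c.c.X)) ⊢ =a=> s2, =b=> s3
  s2 = c.c.(rec X. a.((b.c.X)\{a,c} + a.c.c.X)) ⊢ =c=> s4
  s3 = (c.(rec X. a.((b.c.X)\{a,c} + a.c.c.X)))\{a,c} ⊢ (no moves)
  s4 = c.(rec X. a.((b.c.X)\{a,c} + a.c.c.X)) ⊢ =c=> s5
  s5 = rec X. a.((b.c.X)\{a,c} + a.c.c.X) ⊢ =a=> s1
LTS(Q): 5 reachable states
  t0 = rec X. a.((b.c.X)\{a,c} + a.c.c.X) ⊢ =a=> t1
  t1 = (b.c.(rec X. a.((b.c.X)\{a,c} + a.c.c.X)))\{a,c} + a.c.c.(rec X. a.((b.c.X)\{a,c} + a.c.c.X)) ⊢ =a=> t2, =b=> t3
  t2 = c.c.(rec X. a.((b.c.X)\{a,c} + a.c.c.X)) ⊢ =c=> t4
  t3 = (c.(rec X. a.((b.c.X)\{a,c} + a.c.c.X)))\{a,c} ⊢ (no moves)
  t4 = c.(rec X. a.((b.c.X)\{a,c} + a.c.c.X)) ⊢ =c=> t0
Coarsest stable partition (strong bisimilarity classes):
  B0 = {s0, s5, t0}
  B1 = {s1, t1}
  B2 = {s3, t3}
  B3 = {s2, t2}
  B4 = {s4, t4}
s0 ∈ B0, t0 ∈ B0 → same block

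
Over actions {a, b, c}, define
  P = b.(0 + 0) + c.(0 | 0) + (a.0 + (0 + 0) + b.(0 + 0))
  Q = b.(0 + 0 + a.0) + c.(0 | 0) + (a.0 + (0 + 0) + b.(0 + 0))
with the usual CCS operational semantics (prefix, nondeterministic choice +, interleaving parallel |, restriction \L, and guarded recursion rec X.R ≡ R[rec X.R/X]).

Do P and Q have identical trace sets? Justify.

NO — witness ⟨ba⟩

P's transition system — 4 states:
  u0 = b.(0 + 0) + c.(0 | 0) + (a.0 + (0 + 0) + b.(0 + 0)) | =a=> u1, =b=> u2, =c=> u3
  u1 = 0 | stopped
  u2 = 0 + 0 | stopped
  u3 = 0 | 0 | stopped
Q's transition system — 5 states:
  v0 = b.(0 + 0 + a.0) + c.(0 | 0) + (a.0 + (0 + 0) + b.(0 + 0)) | =a=> v1, =b=> v2, =b=> v3, =c=> v4
  v1 = 0 | stopped
  v2 = 0 + 0 | stopped
  v3 = 0 + 0 + a.0 | =a=> v1
  v4 = 0 | 0 | stopped
Trace ⟨ba⟩ through Q, begin at {v0}:
  after b @ step 1: {v2, v3}
  after a @ step 2: {v1}
  Q completes σ.
Trace ⟨ba⟩ through P, begin at {u0}:
  after b @ step 1: {u2}
  after a @ step 2: ∅  — P cannot continue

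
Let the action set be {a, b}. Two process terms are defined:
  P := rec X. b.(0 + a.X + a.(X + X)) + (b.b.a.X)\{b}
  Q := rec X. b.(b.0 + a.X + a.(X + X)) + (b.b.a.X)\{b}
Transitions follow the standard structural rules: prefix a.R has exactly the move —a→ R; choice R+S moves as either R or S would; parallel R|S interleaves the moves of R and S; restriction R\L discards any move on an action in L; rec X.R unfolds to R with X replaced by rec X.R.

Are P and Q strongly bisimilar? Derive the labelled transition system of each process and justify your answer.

P's transition system — 3 states:
  s0 = rec X. b.(0 + a.X + a.(X + X)) + (b.b.a.X)\{b} has moves —b→ s1
  s1 = 0 + a.(rec X. b.(0 + a.X + a.(X + X)) + (b.b.a.X)\{b}) + a.((rec X. b.(0 + a.X + a.(X + X)) + (b.b.a.X)\{b}) + (rec X. b.(0 + a.X + a.(X + X)) + (b.b.a.X)\{b})) has moves —a→ s0, —a→ s2
  s2 = (rec X. b.(0 + a.X + a.(X + X)) + (b.b.a.X)\{b}) + (rec X. b.(0 + a.X + a.(X + X)) + (b.b.a.X)\{b}) has moves —b→ s1
Q's transition system — 4 states:
  t0 = rec X. b.(b.0 + a.X + a.(X + X)) + (b.b.a.X)\{b} has moves —b→ t1
  t1 = b.0 + a.(rec X. b.(b.0 + a.X + a.(X + X)) + (b.b.a.X)\{b}) + a.((rec X. b.(b.0 + a.X + a.(X + X)) + (b.b.a.X)\{b}) + (rec X. b.(b.0 + a.X + a.(X + X)) + (b.b.a.X)\{b})) has moves —a→ t0, —a→ t2, —b→ t3
  t2 = (rec X. b.(b.0 + a.X + a.(X + X)) + (b.b.a.X)\{b}) + (rec X. b.(b.0 + a.X + a.(X + X)) + (b.b.a.X)\{b}) has moves —b→ t1
  t3 = 0 has moves ·
Coarsest stable partition (strong bisimilarity classes):
  B0 = {s0, s2}
  B1 = {s1}
  B2 = {t0, t2}
  B3 = {t1}
  B4 = {t3}
s0 ∈ B0, t0 ∈ B2 → different blocks

NO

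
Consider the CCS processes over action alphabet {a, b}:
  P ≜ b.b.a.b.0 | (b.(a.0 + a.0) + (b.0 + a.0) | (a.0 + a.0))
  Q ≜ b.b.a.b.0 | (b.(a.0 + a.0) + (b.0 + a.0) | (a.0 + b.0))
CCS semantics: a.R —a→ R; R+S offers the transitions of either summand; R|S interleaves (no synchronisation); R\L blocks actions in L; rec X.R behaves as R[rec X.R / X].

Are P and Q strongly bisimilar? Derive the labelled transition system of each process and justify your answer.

P ≁ Q

P's transition system — 30 states:
  s0 = b.b.a.b.0 | (b.(a.0 + a.0) + (b.0 + a.0) | (a.0 + a.0)) | ··a··> s1, ··a··> s2, ··b··> s2, ··b··> s3, ··b··> s4
  s1 = b.b.a.b.0 | ((b.0 + a.0) | 0) | ··a··> s5, ··b··> s5, ··b··> s6
  s2 = b.b.a.b.0 | (0 | (a.0 + a.0)) | ··a··> s5, ··b··> s7
  s3 = b.a.b.0 | (b.(a.0 + a.0) + (b.0 + a.0) | (a.0 + a.0)) | ··a··> s6, ··a··> s7, ··b··> s7, ··b··> s8, ··b··> s9
  s4 = b.b.a.b.0 | (a.0 + a.0) | ··a··> s10, ··b··> s9
  s5 = b.b.a.b.0 | (0 | 0) | ··b··> s11
  s6 = b.a.b.0 | ((b.0 + a.0) | 0) | ··a··> s11, ··b··> s11, ··b··> s12
  s7 = b.a.b.0 | (0 | (a.0 + a.0)) | ··a··> s11, ··b··> s13
  s8 = a.b.0 | (b.(a.0 + a.0) + (b.0 + a.0) | (a.0 + a.0)) | ··a··> s12, ··a··> s13, ··a··> s14, ··b··> s13, ··b··> s15
  s9 = b.a.b.0 | (a.0 + a.0) | ··a··> s16, ··b··> s15
  s10 = b.b.a.b.0 | 0 | ··b··> s16
  s11 = b.a.b.0 | (0 | 0) | ··b··> s17
  s12 = a.b.0 | ((b.0 + a.0) | 0) | ··a··> s17, ··a··> s18, ··b··> s17
  s13 = a.b.0 | (0 | (a.0 + a.0)) | ··a··> s17, ··a··> s19
  s14 = b.0 | (b.(a.0 + a.0) + (b.0 + a.0) | (a.0 + a.0)) | ··a··> s18, ··a··> s19, ··b··> s19, ··b··> s20, ··b··> s21
  s15 = a.b.0 | (a.0 + a.0) | ··a··> s21, ··a··> s22
  s16 = b.a.b.0 | 0 | ··b··> s22
  s17 = a.b.0 | (0 | 0) | ··a··> s23
  s18 = b.0 | ((b.0 + a.0) | 0) | ··a··> s23, ··b··> s23, ··b··> s24
  s19 = b.0 | (0 | (a.0 + a.0)) | ··a··> s23, ··b··> s25
  s20 = 0 | (b.(a.0 + a.0) + (b.0 + a.0) | (a.0 + a.0)) | ··a··> s24, ··a··> s25, ··b··> s25, ··b··> s26
  s21 = b.0 | (a.0 + a.0) | ··a··> s27, ··b··> s26
  s22 = a.b.0 | 0 | ··a··> s27
  s23 = b.0 | (0 | 0) | ··b··> s28
  s24 = 0 | ((b.0 + a.0) | 0) | ··a··> s28, ··b··> s28
  s25 = 0 | (0 | (a.0 + a.0)) | ··a··> s28
  s26 = 0 | (a.0 + a.0) | ··a··> s29
  s27 = b.0 | 0 | ··b··> s29
  s28 = 0 | (0 | 0) | stopped
  s29 = 0 | 0 | stopped
Q's transition system — 30 states:
  t0 = b.b.a.b.0 | (b.(a.0 + a.0) + (b.0 + a.0) | (a.0 + b.0)) | ··a··> t1, ··a··> t2, ··b··> t1, ··b··> t2, ··b··> t3, ··b··> t4
  t1 = b.b.a.b.0 | ((b.0 + a.0) | 0) | ··a··> t5, ··b··> t5, ··b··> t6
  t2 = b.b.a.b.0 | (0 | (a.0 + b.0)) | ··a··> t5, ··b··> t5, ··b··> t7
  t3 = b.a.b.0 | (b.(a.0 + a.0) + (b.0 + a.0) | (a.0 + b.0)) | ··a··> t6, ··a··> t7, ··b··> t6, ··b··> t7, ··b··> t8, ··b··> t9
  t4 = b.b.a.b.0 | (a.0 + a.0) | ··a··> t10, ··b··> t9
  t5 = b.b.a.b.0 | (0 | 0) | ··b··> t11
  t6 = b.a.b.0 | ((b.0 + a.0) | 0) | ··a··> t11, ··b··> t11, ··b··> t12
  t7 = b.a.b.0 | (0 | (a.0 + b.0)) | ··a··> t11, ··b··> t11, ··b··> t13
  t8 = a.b.0 | (b.(a.0 + a.0) + (b.0 + a.0) | (a.0 + b.0)) | ··a··> t12, ··a··> t13, ··a··> t14, ··b··> t12, ··b··> t13, ··b··> t15
  t9 = b.a.b.0 | (a.0 + a.0) | ··a··> t16, ··b··> t15
  t10 = b.b.a.b.0 | 0 | ··b··> t16
  t11 = b.a.b.0 | (0 | 0) | ··b··> t17
  t12 = a.b.0 | ((b.0 + a.0) | 0) | ··a··> t17, ··a··> t18, ··b··> t17
  t13 = a.b.0 | (0 | (a.0 + b.0)) | ··a··> t17, ··a··> t19, ··b··> t17
  t14 = b.0 | (b.(a.0 + a.0) + (b.0 + a.0) | (a.0 + b.0)) | ··a··> t18, ··a··> t19, ··b··> t18, ··b··> t19, ··b··> t20, ··b··> t21
  t15 = a.b.0 | (a.0 + a.0) | ··a··> t21, ··a··> t22
  t16 = b.a.b.0 | 0 | ··b··> t22
  t17 = a.b.0 | (0 | 0) | ··a··> t23
  t18 = b.0 | ((b.0 + a.0) | 0) | ··a··> t23, ··b··> t23, ··b··> t24
  t19 = b.0 | (0 | (a.0 + b.0)) | ··a··> t23, ··b··> t23, ··b··> t25
  t20 = 0 | (b.(a.0 + a.0) + (b.0 + a.0) | (a.0 + b.0)) | ··a··> t24, ··a··> t25, ··b··> t24, ··b··> t25, ··b··> t26
  t21 = b.0 | (a.0 + a.0) | ··a··> t27, ··b··> t26
  t22 = a.b.0 | 0 | ··a··> t27
  t23 = b.0 | (0 | 0) | ··b··> t28
  t24 = 0 | ((b.0 + a.0) | 0) | ··a··> t28, ··b··> t28
  t25 = 0 | (0 | (a.0 + b.0)) | ··a··> t28, ··b··> t28
  t26 = 0 | (a.0 + a.0) | ··a··> t29
  t27 = b.0 | 0 | ··b··> t29
  t28 = 0 | (0 | 0) | stopped
  t29 = 0 | 0 | stopped
Coarsest stable partition (strong bisimilarity classes):
  B0 = {s0}
  B1 = {s1, t1, t2}
  B2 = {s6, t6, t7}
  B3 = {s11, s16, t11, t16}
  B4 = {s17, s22, t17, t22}
  B5 = {s23, s27, t23, t27}
  B6 = {s28, s29, t28, t29}
  B7 = {s12, t12, t13}
  B8 = {s18, t18, t19}
  B9 = {s24, t24, t25}
  B10 = {s10, s5, t10, t5}
  B11 = {s2, s4, t4}
  B12 = {s7, s9, t9}
  B13 = {s13, s15, t15}
  B14 = {s19, s21, t21}
  B15 = {s25, s26, t26}
  B16 = {s3}
  B17 = {s8}
  B18 = {s14}
  B19 = {s20}
  B20 = {t0}
  B21 = {t3}
  B22 = {t8}
  B23 = {t14}
  B24 = {t20}
s0 ∈ B0, t0 ∈ B20 → different blocks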